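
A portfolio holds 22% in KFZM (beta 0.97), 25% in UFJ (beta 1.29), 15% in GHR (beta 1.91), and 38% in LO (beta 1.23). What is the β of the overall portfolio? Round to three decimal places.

1.290

β_P = Σ w_i β_i = 0.22×0.97 + 0.25×1.29 + 0.15×1.91 + 0.38×1.23 = 1.2898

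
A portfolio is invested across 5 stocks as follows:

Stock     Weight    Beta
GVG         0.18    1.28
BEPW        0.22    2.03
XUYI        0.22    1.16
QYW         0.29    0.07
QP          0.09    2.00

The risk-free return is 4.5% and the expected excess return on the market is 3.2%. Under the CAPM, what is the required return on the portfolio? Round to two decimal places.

8.12%

β_P = Σ w_i β_i = 0.18×1.28 + 0.22×2.03 + 0.22×1.16 + 0.29×0.07 + 0.09×2.00 = 1.1325
E(R_P) = R_f + β_P × MRP = 4.5% + 1.1325 × 3.2% = 8.12%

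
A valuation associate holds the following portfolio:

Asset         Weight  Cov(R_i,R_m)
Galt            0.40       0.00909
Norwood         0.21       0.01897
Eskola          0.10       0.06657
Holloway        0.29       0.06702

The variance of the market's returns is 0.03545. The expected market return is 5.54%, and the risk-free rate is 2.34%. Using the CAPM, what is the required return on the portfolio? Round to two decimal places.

5.38%

β_Galt = 0.00909 / 0.03545 = 0.2564
β_Norwood = 0.01897 / 0.03545 = 0.5351
β_Eskola = 0.06657 / 0.03545 = 1.8779
β_Holloway = 0.06702 / 0.03545 = 1.8906
β_P = Σ w_i β_i = 0.40×0.2564 + 0.21×0.5351 + 0.10×1.8779 + 0.29×1.8906 = 0.9510
MRP = 5.54% − 2.34% = 3.20%
E(R_P) = R_f + β_P × MRP = 2.34% + 0.9510 × 3.20% = 5.38%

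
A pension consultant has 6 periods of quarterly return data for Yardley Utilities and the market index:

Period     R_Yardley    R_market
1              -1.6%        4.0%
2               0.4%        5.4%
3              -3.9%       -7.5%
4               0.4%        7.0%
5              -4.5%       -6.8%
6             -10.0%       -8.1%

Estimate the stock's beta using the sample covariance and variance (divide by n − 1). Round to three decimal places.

Mean R_i = (-1.6 + 0.4 − 3.9 + 0.4 − 4.5 − 10.0) / 6 = -3.2000%
Mean R_m = (4.0 + 5.4 − 7.5 + 7.0 − 6.8 − 8.1) / 6 = -1.0000%
Σ(R_i − R̄_i)(R_m − R̄_m) = 120.2100  ⇒  Cov = 120.2100 / 5 = 24.0420
Σ(R_m − R̄_m)² = 256.2600  ⇒  Var(R_m) = 256.2600 / 5 = 51.2520
β = Cov / Var(R_m) = 24.0420 / 51.2520 = 0.4691

0.469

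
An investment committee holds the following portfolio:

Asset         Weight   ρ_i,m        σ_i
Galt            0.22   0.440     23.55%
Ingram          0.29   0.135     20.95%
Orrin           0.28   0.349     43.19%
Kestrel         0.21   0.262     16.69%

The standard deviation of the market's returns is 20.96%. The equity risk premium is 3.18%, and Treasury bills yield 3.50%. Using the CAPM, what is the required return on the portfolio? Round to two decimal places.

4.75%

β_Galt = 0.440 × 23.55% / 20.96% = 0.4944
β_Ingram = 0.135 × 20.95% / 20.96% = 0.1349
β_Orrin = 0.349 × 43.19% / 20.96% = 0.7191
β_Kestrel = 0.262 × 16.69% / 20.96% = 0.2086
β_P = Σ w_i β_i = 0.22×0.4944 + 0.29×0.1349 + 0.28×0.7191 + 0.21×0.2086 = 0.3930
E(R_P) = R_f + β_P × MRP = 3.50% + 0.3930 × 3.18% = 4.75%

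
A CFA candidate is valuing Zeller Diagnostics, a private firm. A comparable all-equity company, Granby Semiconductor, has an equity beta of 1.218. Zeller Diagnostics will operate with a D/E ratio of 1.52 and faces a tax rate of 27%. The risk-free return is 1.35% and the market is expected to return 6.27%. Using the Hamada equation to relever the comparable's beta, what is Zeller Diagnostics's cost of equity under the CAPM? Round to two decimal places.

β_L = β_U × [1 + (1 − t)(D/E)] = 1.218 × [1 + (1 − 0.27) × 1.52]
    = 1.218 × [1 + 0.73 × 1.52] = 1.218 × 2.1096 = 2.5695
MRP = 6.27% − 1.35% = 4.92%
E(R) = R_f + β_L × MRP = 1.35% + 2.5695 × 4.92% = 13.99%

13.99%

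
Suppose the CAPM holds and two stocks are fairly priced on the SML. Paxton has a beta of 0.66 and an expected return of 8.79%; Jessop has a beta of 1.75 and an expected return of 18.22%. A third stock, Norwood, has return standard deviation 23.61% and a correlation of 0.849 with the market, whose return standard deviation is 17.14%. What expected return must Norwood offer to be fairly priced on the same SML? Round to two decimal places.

13.20%

MRP = (18.22% − 8.79%) / (1.75 − 0.66) = 8.6514%
R_f = 8.79% − 0.66 × 8.6514% = 3.0801%
β_Norwood = ρ·σ_i/σ_m = 0.849 × 23.61 / 17.14 = 1.1695
E(R_Norwood) = R_f + β × MRP = 3.0801% + 1.1695 × 8.6514% = 13.20%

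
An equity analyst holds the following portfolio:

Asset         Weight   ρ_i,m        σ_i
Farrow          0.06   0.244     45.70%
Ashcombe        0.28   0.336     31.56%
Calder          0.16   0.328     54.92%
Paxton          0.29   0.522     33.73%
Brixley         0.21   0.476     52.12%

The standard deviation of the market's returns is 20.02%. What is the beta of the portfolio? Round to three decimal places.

0.841

β_Farrow = 0.244 × 45.70% / 20.02% = 0.5570
β_Ashcombe = 0.336 × 31.56% / 20.02% = 0.5297
β_Calder = 0.328 × 54.92% / 20.02% = 0.8998
β_Paxton = 0.522 × 33.73% / 20.02% = 0.8795
β_Brixley = 0.476 × 52.12% / 20.02% = 1.2392
β_P = Σ w_i β_i = 0.06×0.5570 + 0.28×0.5297 + 0.16×0.8998 + 0.29×0.8795 + 0.21×1.2392 = 0.8410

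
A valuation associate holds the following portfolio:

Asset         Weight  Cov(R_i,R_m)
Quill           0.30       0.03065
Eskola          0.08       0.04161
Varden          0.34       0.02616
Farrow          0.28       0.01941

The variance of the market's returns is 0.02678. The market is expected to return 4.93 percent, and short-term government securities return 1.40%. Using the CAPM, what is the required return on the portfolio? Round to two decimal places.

β_Quill = 0.03065 / 0.02678 = 1.1445
β_Eskola = 0.04161 / 0.02678 = 1.5538
β_Varden = 0.02616 / 0.02678 = 0.9768
β_Farrow = 0.01941 / 0.02678 = 0.7248
β_P = Σ w_i β_i = 0.30×1.1445 + 0.08×1.5538 + 0.34×0.9768 + 0.28×0.7248 = 1.0027
MRP = 4.93% − 1.40% = 3.53%
E(R_P) = R_f + β_P × MRP = 1.40% + 1.0027 × 3.53% = 4.94%

4.94%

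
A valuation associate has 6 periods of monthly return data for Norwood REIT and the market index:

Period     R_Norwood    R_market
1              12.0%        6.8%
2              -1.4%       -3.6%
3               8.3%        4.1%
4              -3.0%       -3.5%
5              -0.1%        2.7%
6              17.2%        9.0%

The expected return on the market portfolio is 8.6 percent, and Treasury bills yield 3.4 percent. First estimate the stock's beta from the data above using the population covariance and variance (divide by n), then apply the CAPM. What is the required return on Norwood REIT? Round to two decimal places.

11.04%

Mean R_i = (12.0 − 1.4 + 8.3 − 3.0 − 0.1 + 17.2) / 6 = 5.5000%
Mean R_m = (6.8 − 3.6 + 4.1 − 3.5 + 2.7 + 9.0) / 6 = 2.5833%
Σ(R_i − R̄_i)(R_m − R̄_m) = 200.4500  ⇒  Cov = 200.4500 / 6 = 33.4083
Σ(R_m − R̄_m)² = 136.5083  ⇒  Var(R_m) = 136.5083 / 6 = 22.7514
β = Cov / Var(R_m) = 33.4083 / 22.7514 = 1.4684
MRP = 8.6% − 3.4% = 5.20%
E(R) = R_f + β × MRP = 3.4% + 1.4684 × 5.2% = 11.04%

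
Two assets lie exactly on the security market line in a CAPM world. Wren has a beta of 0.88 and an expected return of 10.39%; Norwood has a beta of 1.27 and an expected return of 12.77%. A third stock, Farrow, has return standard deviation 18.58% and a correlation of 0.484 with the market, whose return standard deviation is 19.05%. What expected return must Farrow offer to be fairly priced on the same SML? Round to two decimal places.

MRP = (12.77% − 10.39%) / (1.27 − 0.88) = 6.1026%
R_f = 10.39% − 0.88 × 6.1026% = 5.0197%
β_Farrow = ρ·σ_i/σ_m = 0.484 × 18.58 / 19.05 = 0.4721
E(R_Farrow) = R_f + β × MRP = 5.0197% + 0.4721 × 6.1026% = 7.90%

7.90%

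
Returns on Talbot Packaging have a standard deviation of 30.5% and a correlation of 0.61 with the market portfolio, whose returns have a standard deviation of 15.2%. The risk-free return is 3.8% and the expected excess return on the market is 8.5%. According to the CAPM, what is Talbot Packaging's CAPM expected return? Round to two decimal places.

β = ρ × σ_i / σ_m = 0.61 × 30.5% / 15.2% = 1.2240
E(R) = 3.8% + 1.2240 × 8.5% = 14.20%

14.20%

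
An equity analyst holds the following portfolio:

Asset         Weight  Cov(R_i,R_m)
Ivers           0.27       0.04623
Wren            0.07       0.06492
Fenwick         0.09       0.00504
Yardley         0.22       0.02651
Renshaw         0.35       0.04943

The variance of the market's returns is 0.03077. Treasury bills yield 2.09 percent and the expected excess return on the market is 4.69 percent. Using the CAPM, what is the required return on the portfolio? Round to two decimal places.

8.28%

β_Ivers = 0.04623 / 0.03077 = 1.5024
β_Wren = 0.06492 / 0.03077 = 2.1098
β_Fenwick = 0.00504 / 0.03077 = 0.1638
β_Yardley = 0.02651 / 0.03077 = 0.8616
β_Renshaw = 0.04943 / 0.03077 = 1.6064
β_P = Σ w_i β_i = 0.27×1.5024 + 0.07×2.1098 + 0.09×0.1638 + 0.22×0.8616 + 0.35×1.6064 = 1.3199
E(R_P) = R_f + β_P × MRP = 2.09% + 1.3199 × 4.69% = 8.28%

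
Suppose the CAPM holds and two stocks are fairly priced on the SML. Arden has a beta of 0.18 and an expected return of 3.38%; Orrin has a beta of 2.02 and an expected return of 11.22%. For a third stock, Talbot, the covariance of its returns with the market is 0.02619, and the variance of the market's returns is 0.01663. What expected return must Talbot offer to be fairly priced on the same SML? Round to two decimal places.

9.32%

MRP = (11.22% − 3.38%) / (2.02 − 0.18) = 4.2609%
R_f = 3.38% − 0.18 × 4.2609% = 2.6130%
β_Talbot = Cov / Var(R_m) = 0.02619 / 0.01663 = 1.5749
E(R_Talbot) = R_f + β × MRP = 2.6130% + 1.5749 × 4.2609% = 9.32%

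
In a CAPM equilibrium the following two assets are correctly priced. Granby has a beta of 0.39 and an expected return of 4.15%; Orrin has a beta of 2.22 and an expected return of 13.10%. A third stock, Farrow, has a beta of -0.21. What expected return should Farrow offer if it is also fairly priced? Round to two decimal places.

MRP (SML slope) = (13.10% − 4.15%) / (2.22 − 0.39) = 8.95% / 1.83 = 4.8907%
R_f (intercept) = 4.15% − 0.39 × 4.8907% = 2.2426%
E(R_Farrow) = R_f + β × MRP = 2.2426% + -0.21 × 4.8907% = 1.22%

1.22%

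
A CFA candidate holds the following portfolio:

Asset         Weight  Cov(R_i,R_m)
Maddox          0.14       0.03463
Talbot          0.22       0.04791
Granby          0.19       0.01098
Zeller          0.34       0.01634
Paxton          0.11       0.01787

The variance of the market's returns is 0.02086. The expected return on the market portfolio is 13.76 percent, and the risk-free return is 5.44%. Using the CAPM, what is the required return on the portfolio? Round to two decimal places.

15.41%

β_Maddox = 0.03463 / 0.02086 = 1.6601
β_Talbot = 0.04791 / 0.02086 = 2.2967
β_Granby = 0.01098 / 0.02086 = 0.5264
β_Zeller = 0.01634 / 0.02086 = 0.7833
β_Paxton = 0.01787 / 0.02086 = 0.8567
β_P = Σ w_i β_i = 0.14×1.6601 + 0.22×2.2967 + 0.19×0.5264 + 0.34×0.7833 + 0.11×0.8567 = 1.1983
MRP = 13.76% − 5.44% = 8.32%
E(R_P) = R_f + β_P × MRP = 5.44% + 1.1983 × 8.32% = 15.41%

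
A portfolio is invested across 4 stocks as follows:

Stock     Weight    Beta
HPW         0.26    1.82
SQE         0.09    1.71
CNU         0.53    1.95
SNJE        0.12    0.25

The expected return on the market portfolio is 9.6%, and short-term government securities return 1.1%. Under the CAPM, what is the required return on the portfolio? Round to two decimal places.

15.47%

β_P = Σ w_i β_i = 0.26×1.82 + 0.09×1.71 + 0.53×1.95 + 0.12×0.25 = 1.6906
MRP = 9.6% − 1.1% = 8.50%
E(R_P) = R_f + β_P × MRP = 1.1% + 1.6906 × 8.5% = 15.47%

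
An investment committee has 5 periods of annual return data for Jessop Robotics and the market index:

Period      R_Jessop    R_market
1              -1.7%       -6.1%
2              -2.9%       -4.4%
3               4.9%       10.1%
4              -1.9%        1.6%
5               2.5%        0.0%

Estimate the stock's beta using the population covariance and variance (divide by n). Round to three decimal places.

0.431

Mean R_i = (-1.7 − 2.9 + 4.9 − 1.9 + 2.5) / 5 = 0.1800%
Mean R_m = (-6.1 − 4.4 + 10.1 + 1.6 + 0.0) / 5 = 0.2400%
Σ(R_i − R̄_i)(R_m − R̄_m) = 69.3640  ⇒  Cov = 69.3640 / 5 = 13.8728
Σ(R_m − R̄_m)² = 160.8520  ⇒  Var(R_m) = 160.8520 / 5 = 32.1704
β = Cov / Var(R_m) = 13.8728 / 32.1704 = 0.4312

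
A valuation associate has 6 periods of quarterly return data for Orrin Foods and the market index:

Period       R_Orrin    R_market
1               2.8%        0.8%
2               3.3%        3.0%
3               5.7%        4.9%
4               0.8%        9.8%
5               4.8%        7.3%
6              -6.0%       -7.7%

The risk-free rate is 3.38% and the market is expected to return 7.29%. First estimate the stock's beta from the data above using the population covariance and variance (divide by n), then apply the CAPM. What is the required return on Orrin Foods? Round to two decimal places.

Mean R_i = (2.8 + 3.3 + 5.7 + 0.8 + 4.8 − 6.0) / 6 = 1.9000%
Mean R_m = (0.8 + 3.0 + 4.9 + 9.8 + 7.3 − 7.7) / 6 = 3.0167%
Σ(R_i − R̄_i)(R_m − R̄_m) = 94.7600  ⇒  Cov = 94.7600 / 6 = 15.7933
Σ(R_m − R̄_m)² = 187.6683  ⇒  Var(R_m) = 187.6683 / 6 = 31.2781
β = Cov / Var(R_m) = 15.7933 / 31.2781 = 0.5049
MRP = 7.29% − 3.38% = 3.91%
E(R) = R_f + β × MRP = 3.38% + 0.5049 × 3.91% = 5.35%

5.35%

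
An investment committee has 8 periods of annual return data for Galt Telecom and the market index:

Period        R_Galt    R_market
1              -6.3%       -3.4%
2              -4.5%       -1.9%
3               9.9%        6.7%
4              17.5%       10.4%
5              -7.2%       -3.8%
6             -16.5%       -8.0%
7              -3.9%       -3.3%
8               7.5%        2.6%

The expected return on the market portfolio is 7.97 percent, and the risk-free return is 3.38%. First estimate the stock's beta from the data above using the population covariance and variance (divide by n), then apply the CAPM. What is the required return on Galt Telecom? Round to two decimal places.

Mean R_i = (-6.3 − 4.5 + 9.9 + 17.5 − 7.2 − 16.5 − 3.9 + 7.5) / 8 = -0.4375%
Mean R_m = (-3.4 − 1.9 + 6.7 + 10.4 − 3.8 − 8.0 − 3.3 + 2.6) / 8 = -0.0875%
Σ(R_i − R̄_i)(R_m − R̄_m) = 469.7238  ⇒  Cov = 469.7238 / 8 = 58.7155
Σ(R_m − R̄_m)² = 264.2488  ⇒  Var(R_m) = 264.2488 / 8 = 33.0311
β = Cov / Var(R_m) = 58.7155 / 33.0311 = 1.7776
MRP = 7.97% − 3.38% = 4.59%
E(R) = R_f + β × MRP = 3.38% + 1.7776 × 4.59% = 11.54%

11.54%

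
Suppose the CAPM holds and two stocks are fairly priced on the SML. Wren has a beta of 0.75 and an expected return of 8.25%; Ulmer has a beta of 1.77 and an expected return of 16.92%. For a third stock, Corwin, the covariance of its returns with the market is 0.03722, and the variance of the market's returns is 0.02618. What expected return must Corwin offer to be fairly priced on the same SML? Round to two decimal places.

MRP = (16.92% − 8.25%) / (1.77 − 0.75) = 8.5000%
R_f = 8.25% − 0.75 × 8.5000% = 1.8750%
β_Corwin = Cov / Var(R_m) = 0.03722 / 0.02618 = 1.4217
E(R_Corwin) = R_f + β × MRP = 1.8750% + 1.4217 × 8.5000% = 13.96%

13.96%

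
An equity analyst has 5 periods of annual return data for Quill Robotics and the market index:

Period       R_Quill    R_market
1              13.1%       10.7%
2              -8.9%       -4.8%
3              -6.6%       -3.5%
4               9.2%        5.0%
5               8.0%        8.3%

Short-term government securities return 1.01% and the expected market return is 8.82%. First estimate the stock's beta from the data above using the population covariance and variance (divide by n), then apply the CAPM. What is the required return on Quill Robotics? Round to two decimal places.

11.94%

Mean R_i = (13.1 − 8.9 − 6.6 + 9.2 + 8.0) / 5 = 2.9600%
Mean R_m = (10.7 − 4.8 − 3.5 + 5.0 + 8.3) / 5 = 3.1400%
Σ(R_i − R̄_i)(R_m − R̄_m) = 271.9180  ⇒  Cov = 271.9180 / 5 = 54.3836
Σ(R_m − R̄_m)² = 194.3720  ⇒  Var(R_m) = 194.3720 / 5 = 38.8744
β = Cov / Var(R_m) = 54.3836 / 38.8744 = 1.3990
MRP = 8.82% − 1.01% = 7.81%
E(R) = R_f + β × MRP = 1.01% + 1.3990 × 7.81% = 11.94%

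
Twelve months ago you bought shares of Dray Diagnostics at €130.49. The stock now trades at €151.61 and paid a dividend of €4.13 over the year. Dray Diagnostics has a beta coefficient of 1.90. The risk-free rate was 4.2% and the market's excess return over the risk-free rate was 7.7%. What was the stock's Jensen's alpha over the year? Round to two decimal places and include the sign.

Realised HPR = (P1 + D1 − P0) / P0 = (151.61 + 4.13 − 130.49) / 130.49 = 25.25 / 130.49 = 19.3501%
CAPM required = R_f + β·MRP = 4.2% + 1.90 × 7.7% = 18.8300%
α = realised − required = 19.3501% − 18.8300% = +0.52%

+0.52%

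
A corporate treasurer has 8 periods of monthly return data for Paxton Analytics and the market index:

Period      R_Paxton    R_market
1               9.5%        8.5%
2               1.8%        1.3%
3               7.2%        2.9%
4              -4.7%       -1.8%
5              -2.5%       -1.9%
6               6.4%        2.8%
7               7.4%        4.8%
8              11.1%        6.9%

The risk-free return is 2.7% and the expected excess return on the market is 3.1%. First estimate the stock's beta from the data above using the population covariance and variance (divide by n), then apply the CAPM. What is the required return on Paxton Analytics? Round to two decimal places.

7.13%

Mean R_i = (9.5 + 1.8 + 7.2 − 4.7 − 2.5 + 6.4 + 7.4 + 11.1) / 8 = 4.5250%
Mean R_m = (8.5 + 1.3 + 2.9 − 1.8 − 1.9 + 2.8 + 4.8 + 6.9) / 8 = 2.9375%
Σ(R_i − R̄_i)(R_m − R̄_m) = 140.8725  ⇒  Cov = 140.8725 / 8 = 17.6091
Σ(R_m − R̄_m)² = 98.6588  ⇒  Var(R_m) = 98.6588 / 8 = 12.3324
β = Cov / Var(R_m) = 17.6091 / 12.3324 = 1.4279
E(R) = R_f + β × MRP = 2.7% + 1.4279 × 3.1% = 7.13%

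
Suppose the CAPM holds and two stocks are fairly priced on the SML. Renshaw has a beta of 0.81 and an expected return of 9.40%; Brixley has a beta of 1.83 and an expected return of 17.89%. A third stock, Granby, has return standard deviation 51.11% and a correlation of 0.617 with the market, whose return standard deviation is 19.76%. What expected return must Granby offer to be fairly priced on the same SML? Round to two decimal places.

15.94%

MRP = (17.89% − 9.40%) / (1.83 − 0.81) = 8.3235%
R_f = 9.40% − 0.81 × 8.3235% = 2.6580%
β_Granby = ρ·σ_i/σ_m = 0.617 × 51.11 / 19.76 = 1.5959
E(R_Granby) = R_f + β × MRP = 2.6580% + 1.5959 × 8.3235% = 15.94%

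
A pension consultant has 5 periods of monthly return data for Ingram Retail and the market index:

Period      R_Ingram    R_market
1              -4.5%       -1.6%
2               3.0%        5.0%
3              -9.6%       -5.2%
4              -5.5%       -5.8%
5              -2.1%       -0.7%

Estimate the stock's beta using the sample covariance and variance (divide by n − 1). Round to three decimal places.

Mean R_i = (-4.5 + 3.0 − 9.6 − 5.5 − 2.1) / 5 = -3.7400%
Mean R_m = (-1.6 + 5.0 − 5.2 − 5.8 − 0.7) / 5 = -1.6600%
Σ(R_i − R̄_i)(R_m − R̄_m) = 74.4480  ⇒  Cov = 74.4480 / 4 = 18.6120
Σ(R_m − R̄_m)² = 74.9520  ⇒  Var(R_m) = 74.9520 / 4 = 18.7380
β = Cov / Var(R_m) = 18.6120 / 18.7380 = 0.9933

0.993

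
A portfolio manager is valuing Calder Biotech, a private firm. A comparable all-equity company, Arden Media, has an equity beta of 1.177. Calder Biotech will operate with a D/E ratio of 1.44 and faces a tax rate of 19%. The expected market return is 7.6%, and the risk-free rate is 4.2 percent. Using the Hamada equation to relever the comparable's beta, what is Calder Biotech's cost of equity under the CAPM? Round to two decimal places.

12.87%

β_L = β_U × [1 + (1 − t)(D/E)] = 1.177 × [1 + (1 − 0.19) × 1.44]
    = 1.177 × [1 + 0.81 × 1.44] = 1.177 × 2.1664 = 2.5499
MRP = 7.6% − 4.2% = 3.40%
E(R) = R_f + β_L × MRP = 4.2% + 2.5499 × 3.4% = 12.87%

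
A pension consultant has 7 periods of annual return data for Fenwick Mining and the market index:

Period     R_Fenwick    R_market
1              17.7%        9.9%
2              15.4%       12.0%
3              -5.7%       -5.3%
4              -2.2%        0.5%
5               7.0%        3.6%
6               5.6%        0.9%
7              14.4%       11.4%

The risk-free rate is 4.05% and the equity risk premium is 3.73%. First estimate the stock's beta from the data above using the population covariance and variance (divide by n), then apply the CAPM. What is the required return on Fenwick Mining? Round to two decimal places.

8.92%

Mean R_i = (17.7 + 15.4 − 5.7 − 2.2 + 7.0 + 5.6 + 14.4) / 7 = 7.4571%
Mean R_m = (9.9 + 12.0 − 5.3 + 0.5 + 3.6 + 0.9 + 11.4) / 7 = 4.7143%
Σ(R_i − R̄_i)(R_m − R̄_m) = 337.4543  ⇒  Cov = 337.4543 / 7 = 48.2078
Σ(R_m − R̄_m)² = 258.5086  ⇒  Var(R_m) = 258.5086 / 7 = 36.9298
β = Cov / Var(R_m) = 48.2078 / 36.9298 = 1.3054
E(R) = R_f + β × MRP = 4.05% + 1.3054 × 3.73% = 8.92%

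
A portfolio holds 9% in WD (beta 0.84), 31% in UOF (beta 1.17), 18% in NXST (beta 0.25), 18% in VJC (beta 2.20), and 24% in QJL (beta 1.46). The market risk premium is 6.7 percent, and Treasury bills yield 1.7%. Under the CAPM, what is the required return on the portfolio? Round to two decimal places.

9.94%

β_P = Σ w_i β_i = 0.09×0.84 + 0.31×1.17 + 0.18×0.25 + 0.18×2.20 + 0.24×1.46 = 1.2297
E(R_P) = R_f + β_P × MRP = 1.7% + 1.2297 × 6.7% = 9.94%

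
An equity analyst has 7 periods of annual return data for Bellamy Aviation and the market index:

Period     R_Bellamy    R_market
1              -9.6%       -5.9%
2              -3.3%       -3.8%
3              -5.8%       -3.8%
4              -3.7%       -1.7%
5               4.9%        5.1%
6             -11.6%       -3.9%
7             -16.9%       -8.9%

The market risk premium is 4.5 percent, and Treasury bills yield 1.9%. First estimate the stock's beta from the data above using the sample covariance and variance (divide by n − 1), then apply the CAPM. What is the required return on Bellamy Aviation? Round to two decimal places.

Mean R_i = (-9.6 − 3.3 − 5.8 − 3.7 + 4.9 − 11.6 − 16.9) / 7 = -6.5714%
Mean R_m = (-5.9 − 3.8 − 3.8 − 1.7 + 5.1 − 3.9 − 8.9) / 7 = -3.2714%
Σ(R_i − R̄_i)(R_m − R̄_m) = 167.6643  ⇒  Cov = 167.6643 / 6 = 27.9441
Σ(R_m − R̄_m)² = 112.0943  ⇒  Var(R_m) = 112.0943 / 6 = 18.6824
β = Cov / Var(R_m) = 27.9441 / 18.6824 = 1.4957
E(R) = R_f + β × MRP = 1.9% + 1.4957 × 4.5% = 8.63%

8.63%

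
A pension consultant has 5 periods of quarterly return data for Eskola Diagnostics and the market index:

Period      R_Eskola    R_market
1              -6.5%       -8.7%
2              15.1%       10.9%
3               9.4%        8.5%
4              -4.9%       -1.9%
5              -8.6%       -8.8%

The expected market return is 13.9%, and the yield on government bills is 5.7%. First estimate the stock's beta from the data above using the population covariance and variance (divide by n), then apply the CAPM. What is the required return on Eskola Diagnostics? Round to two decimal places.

Mean R_i = (-6.5 + 15.1 + 9.4 − 4.9 − 8.6) / 5 = 0.9000%
Mean R_m = (-8.7 + 10.9 + 8.5 − 1.9 − 8.8) / 5 = 0.0000%
Σ(R_i − R̄_i)(R_m − R̄_m) = 386.0300  ⇒  Cov = 386.0300 / 5 = 77.2060
Σ(R_m − R̄_m)² = 347.8000  ⇒  Var(R_m) = 347.8000 / 5 = 69.5600
β = Cov / Var(R_m) = 77.2060 / 69.5600 = 1.1099
MRP = 13.9% − 5.7% = 8.20%
E(R) = R_f + β × MRP = 5.7% + 1.1099 × 8.2% = 14.80%

14.80%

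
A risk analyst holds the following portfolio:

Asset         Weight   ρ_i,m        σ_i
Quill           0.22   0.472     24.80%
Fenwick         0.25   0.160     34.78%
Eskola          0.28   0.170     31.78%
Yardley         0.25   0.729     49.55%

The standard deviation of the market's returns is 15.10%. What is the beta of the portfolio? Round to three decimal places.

0.961

β_Quill = 0.472 × 24.80% / 15.10% = 0.7752
β_Fenwick = 0.160 × 34.78% / 15.10% = 0.3685
β_Eskola = 0.170 × 31.78% / 15.10% = 0.3578
β_Yardley = 0.729 × 49.55% / 15.10% = 2.3922
β_P = Σ w_i β_i = 0.22×0.7752 + 0.25×0.3685 + 0.28×0.3578 + 0.25×2.3922 = 0.9609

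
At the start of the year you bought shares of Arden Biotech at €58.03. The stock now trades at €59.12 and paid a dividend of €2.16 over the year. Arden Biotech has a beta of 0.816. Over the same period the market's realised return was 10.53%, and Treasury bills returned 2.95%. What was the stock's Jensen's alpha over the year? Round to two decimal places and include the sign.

-3.53%

Realised HPR = (P1 + D1 − P0) / P0 = (59.12 + 2.16 − 58.03) / 58.03 = 3.25 / 58.03 = 5.6006%
MRP = 10.53% − 2.95% = 7.58%
CAPM required = R_f + β·MRP = 2.95% + 0.816 × 7.58% = 9.13528%
α = realised − required = 5.6006% − 9.13528% = -3.53%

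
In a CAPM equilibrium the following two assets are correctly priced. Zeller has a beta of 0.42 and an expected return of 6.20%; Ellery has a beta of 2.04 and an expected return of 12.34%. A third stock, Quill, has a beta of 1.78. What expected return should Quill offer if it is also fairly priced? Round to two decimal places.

11.35%

MRP (SML slope) = (12.34% − 6.20%) / (2.04 − 0.42) = 6.14% / 1.62 = 3.7901%
R_f (intercept) = 6.20% − 0.42 × 3.7901% = 4.6082%
E(R_Quill) = R_f + β × MRP = 4.6082% + 1.78 × 3.7901% = 11.35%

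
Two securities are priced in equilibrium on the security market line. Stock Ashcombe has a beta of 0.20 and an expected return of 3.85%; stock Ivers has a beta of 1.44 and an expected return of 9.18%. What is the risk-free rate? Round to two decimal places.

Both satisfy E(R) = R_f + β·MRP, so the slope of the SML is
MRP = (9.18% − 3.85%) / (1.44 − 0.20) = 5.33% / 1.24 = 4.2984%
R_f = E(R_Ashcombe) − β_Ashcombe·MRP = 3.85% − 0.20 × 4.2984% = 2.9903%

2.99%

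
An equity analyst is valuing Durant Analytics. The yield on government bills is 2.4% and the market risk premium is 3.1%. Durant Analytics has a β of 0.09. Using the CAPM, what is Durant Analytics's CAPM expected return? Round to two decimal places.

E(R) = R_f + β × MRP = 2.4% + 0.09 × 3.1% = 2.68%

2.68%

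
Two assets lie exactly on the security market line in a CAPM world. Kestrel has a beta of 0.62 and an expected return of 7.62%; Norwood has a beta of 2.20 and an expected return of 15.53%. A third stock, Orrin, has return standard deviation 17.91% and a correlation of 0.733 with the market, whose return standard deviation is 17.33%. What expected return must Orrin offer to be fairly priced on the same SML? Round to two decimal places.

MRP = (15.53% − 7.62%) / (2.20 − 0.62) = 5.0063%
R_f = 7.62% − 0.62 × 5.0063% = 4.5161%
β_Orrin = ρ·σ_i/σ_m = 0.733 × 17.91 / 17.33 = 0.7575
E(R_Orrin) = R_f + β × MRP = 4.5161% + 0.7575 × 5.0063% = 8.31%

8.31%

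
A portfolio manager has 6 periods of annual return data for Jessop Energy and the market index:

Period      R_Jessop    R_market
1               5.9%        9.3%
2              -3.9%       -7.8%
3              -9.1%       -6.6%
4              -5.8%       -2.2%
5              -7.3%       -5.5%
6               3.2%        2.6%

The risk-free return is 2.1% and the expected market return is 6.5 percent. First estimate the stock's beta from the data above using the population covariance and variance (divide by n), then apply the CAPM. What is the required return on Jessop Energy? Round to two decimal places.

Mean R_i = (5.9 − 3.9 − 9.1 − 5.8 − 7.3 + 3.2) / 6 = -2.8333%
Mean R_m = (9.3 − 7.8 − 6.6 − 2.2 − 5.5 + 2.6) / 6 = -1.7000%
Σ(R_i − R̄_i)(R_m − R̄_m) = 177.6800  ⇒  Cov = 177.6800 / 6 = 29.6133
Σ(R_m − R̄_m)² = 215.4000  ⇒  Var(R_m) = 215.4000 / 6 = 35.9000
β = Cov / Var(R_m) = 29.6133 / 35.9000 = 0.8249
MRP = 6.5% − 2.1% = 4.40%
E(R) = R_f + β × MRP = 2.1% + 0.8249 × 4.4% = 5.73%

5.73%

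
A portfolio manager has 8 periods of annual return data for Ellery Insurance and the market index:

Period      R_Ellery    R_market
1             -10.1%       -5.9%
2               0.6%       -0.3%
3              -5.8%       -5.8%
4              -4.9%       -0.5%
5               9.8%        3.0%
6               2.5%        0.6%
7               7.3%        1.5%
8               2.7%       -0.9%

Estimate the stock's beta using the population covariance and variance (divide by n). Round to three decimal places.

Mean R_i = (-10.1 + 0.6 − 5.8 − 4.9 + 9.8 + 2.5 + 7.3 + 2.7) / 8 = 0.2625%
Mean R_m = (-5.9 − 0.3 − 5.8 − 0.5 + 3.0 + 0.6 + 1.5 − 0.9) / 8 = -1.0375%
Σ(R_i − R̄_i)(R_m − R̄_m) = 137.0988  ⇒  Cov = 137.0988 / 8 = 17.1374
Σ(R_m − R̄_m)² = 72.5988  ⇒  Var(R_m) = 72.5988 / 8 = 9.0749
β = Cov / Var(R_m) = 17.1374 / 9.0749 = 1.8884

1.888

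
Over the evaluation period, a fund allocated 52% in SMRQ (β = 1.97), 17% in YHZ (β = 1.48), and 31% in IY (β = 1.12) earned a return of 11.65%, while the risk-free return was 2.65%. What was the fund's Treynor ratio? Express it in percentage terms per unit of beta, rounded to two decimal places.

5.54%

β_P = 0.52×1.97 + 0.17×1.48 + 0.31×1.12 = 1.6232
Treynor = (R_P − R_f) / β_P = (11.65% − 2.65%) / 1.6232 = 9.00% / 1.6232 = 5.54%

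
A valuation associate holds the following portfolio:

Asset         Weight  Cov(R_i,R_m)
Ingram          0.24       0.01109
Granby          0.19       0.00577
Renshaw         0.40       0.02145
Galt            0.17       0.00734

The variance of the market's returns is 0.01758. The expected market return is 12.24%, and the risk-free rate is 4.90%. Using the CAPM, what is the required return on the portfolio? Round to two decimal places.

10.57%

β_Ingram = 0.01109 / 0.01758 = 0.6308
β_Granby = 0.00577 / 0.01758 = 0.3282
β_Renshaw = 0.02145 / 0.01758 = 1.2201
β_Galt = 0.00734 / 0.01758 = 0.4175
β_P = Σ w_i β_i = 0.24×0.6308 + 0.19×0.3282 + 0.40×1.2201 + 0.17×0.4175 = 0.7728
MRP = 12.24% − 4.90% = 7.34%
E(R_P) = R_f + β_P × MRP = 4.90% + 0.7728 × 7.34% = 10.57%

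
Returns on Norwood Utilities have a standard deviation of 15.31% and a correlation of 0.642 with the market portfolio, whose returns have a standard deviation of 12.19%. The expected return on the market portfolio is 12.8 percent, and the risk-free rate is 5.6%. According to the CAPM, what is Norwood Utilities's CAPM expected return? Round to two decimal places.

11.41%

β = ρ × σ_i / σ_m = 0.642 × 15.31% / 12.19% = 0.8063
MRP = 12.8% − 5.6% = 7.20%
E(R) = 5.6% + 0.8063 × 7.2% = 11.41%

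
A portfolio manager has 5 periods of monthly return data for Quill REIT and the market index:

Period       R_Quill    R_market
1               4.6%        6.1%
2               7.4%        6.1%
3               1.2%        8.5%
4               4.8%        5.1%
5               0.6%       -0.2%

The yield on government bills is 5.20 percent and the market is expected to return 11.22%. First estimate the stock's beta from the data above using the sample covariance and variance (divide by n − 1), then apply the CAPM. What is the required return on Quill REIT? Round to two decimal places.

7.01%

Mean R_i = (4.6 + 7.4 + 1.2 + 4.8 + 0.6) / 5 = 3.7200%
Mean R_m = (6.1 + 6.1 + 8.5 + 5.1 − 0.2) / 5 = 5.1200%
Σ(R_i − R̄_i)(R_m − R̄_m) = 12.5280  ⇒  Cov = 12.5280 / 4 = 3.1320
Σ(R_m − R̄_m)² = 41.6480  ⇒  Var(R_m) = 41.6480 / 4 = 10.4120
β = Cov / Var(R_m) = 3.1320 / 10.4120 = 0.3008
MRP = 11.22% − 5.20% = 6.02%
E(R) = R_f + β × MRP = 5.20% + 0.3008 × 6.02% = 7.01%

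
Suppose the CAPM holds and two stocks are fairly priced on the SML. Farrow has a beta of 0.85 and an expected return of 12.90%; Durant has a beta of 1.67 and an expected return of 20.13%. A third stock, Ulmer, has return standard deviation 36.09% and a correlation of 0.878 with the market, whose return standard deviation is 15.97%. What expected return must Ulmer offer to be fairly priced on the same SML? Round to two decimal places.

22.90%

MRP = (20.13% − 12.90%) / (1.67 − 0.85) = 8.8171%
R_f = 12.90% − 0.85 × 8.8171% = 5.4055%
β_Ulmer = ρ·σ_i/σ_m = 0.878 × 36.09 / 15.97 = 1.9842
E(R_Ulmer) = R_f + β × MRP = 5.4055% + 1.9842 × 8.8171% = 22.90%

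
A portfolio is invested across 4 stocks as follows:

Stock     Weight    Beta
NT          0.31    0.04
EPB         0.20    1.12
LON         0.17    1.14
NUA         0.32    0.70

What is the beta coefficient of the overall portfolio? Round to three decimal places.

0.654

β_P = Σ w_i β_i = 0.31×0.04 + 0.20×1.12 + 0.17×1.14 + 0.32×0.70 = 0.6542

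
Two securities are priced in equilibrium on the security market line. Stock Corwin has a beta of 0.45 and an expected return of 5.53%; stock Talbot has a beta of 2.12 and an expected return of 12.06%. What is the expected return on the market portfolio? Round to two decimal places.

7.68%

Both satisfy E(R) = R_f + β·MRP, so the slope of the SML is
MRP = (12.06% − 5.53%) / (2.12 − 0.45) = 6.53% / 1.67 = 3.9102%
R_f = E(R_Corwin) − β_Corwin·MRP = 5.53% − 0.45 × 3.9102% = 3.7704%
E(R_m) = R_f + MRP = 3.7704% + 3.9102% = 7.68%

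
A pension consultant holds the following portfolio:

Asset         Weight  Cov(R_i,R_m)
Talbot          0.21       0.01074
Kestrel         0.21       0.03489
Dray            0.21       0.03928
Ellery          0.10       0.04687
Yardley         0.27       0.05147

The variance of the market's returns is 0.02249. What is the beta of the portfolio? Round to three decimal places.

1.619

β_Talbot = 0.01074 / 0.02249 = 0.4775
β_Kestrel = 0.03489 / 0.02249 = 1.5514
β_Dray = 0.03928 / 0.02249 = 1.7466
β_Ellery = 0.04687 / 0.02249 = 2.0840
β_Yardley = 0.05147 / 0.02249 = 2.2886
β_P = Σ w_i β_i = 0.21×0.4775 + 0.21×1.5514 + 0.21×1.7466 + 0.10×2.0840 + 0.27×2.2886 = 1.6192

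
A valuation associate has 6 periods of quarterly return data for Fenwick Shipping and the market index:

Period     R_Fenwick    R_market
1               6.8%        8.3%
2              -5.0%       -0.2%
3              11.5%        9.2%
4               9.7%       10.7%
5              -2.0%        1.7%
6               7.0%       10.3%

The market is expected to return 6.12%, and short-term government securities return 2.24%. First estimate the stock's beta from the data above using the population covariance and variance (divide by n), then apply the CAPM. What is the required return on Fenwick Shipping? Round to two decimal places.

Mean R_i = (6.8 − 5.0 + 11.5 + 9.7 − 2.0 + 7.0) / 6 = 4.6667%
Mean R_m = (8.3 − 0.2 + 9.2 + 10.7 + 1.7 + 10.3) / 6 = 6.6667%
Σ(R_i − R̄_i)(R_m − R̄_m) = 149.0633  ⇒  Cov = 149.0633 / 6 = 24.8439
Σ(R_m − R̄_m)² = 110.3733  ⇒  Var(R_m) = 110.3733 / 6 = 18.3956
β = Cov / Var(R_m) = 24.8439 / 18.3956 = 1.3505
MRP = 6.12% − 2.24% = 3.88%
E(R) = R_f + β × MRP = 2.24% + 1.3505 × 3.88% = 7.48%

7.48%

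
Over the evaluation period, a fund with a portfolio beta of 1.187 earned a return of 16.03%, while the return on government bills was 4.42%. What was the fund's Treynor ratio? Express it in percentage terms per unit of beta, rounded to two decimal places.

9.78%

Treynor = (R_P − R_f) / β_P = (16.03% − 4.42%) / 1.1870 = 11.61% / 1.1870 = 9.78%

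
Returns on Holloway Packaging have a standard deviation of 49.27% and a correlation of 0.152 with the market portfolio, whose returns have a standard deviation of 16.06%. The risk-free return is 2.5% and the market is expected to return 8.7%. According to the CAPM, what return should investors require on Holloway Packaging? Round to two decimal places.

5.39%

β = ρ × σ_i / σ_m = 0.152 × 49.27% / 16.06% = 0.4663
MRP = 8.7% − 2.5% = 6.20%
E(R) = 2.5% + 0.4663 × 6.2% = 5.39%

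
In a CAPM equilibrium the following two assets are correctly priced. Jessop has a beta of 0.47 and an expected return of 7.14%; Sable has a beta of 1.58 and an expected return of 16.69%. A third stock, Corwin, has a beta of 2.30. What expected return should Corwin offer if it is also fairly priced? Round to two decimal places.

22.88%

MRP (SML slope) = (16.69% − 7.14%) / (1.58 − 0.47) = 9.55% / 1.11 = 8.6036%
R_f (intercept) = 7.14% − 0.47 × 8.6036% = 3.0963%
E(R_Corwin) = R_f + β × MRP = 3.0963% + 2.30 × 8.6036% = 22.88%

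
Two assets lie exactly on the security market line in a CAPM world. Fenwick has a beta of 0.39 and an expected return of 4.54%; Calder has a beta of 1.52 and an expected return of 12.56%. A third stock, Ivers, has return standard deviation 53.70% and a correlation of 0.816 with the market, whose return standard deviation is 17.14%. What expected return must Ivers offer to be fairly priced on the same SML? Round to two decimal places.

19.92%

MRP = (12.56% − 4.54%) / (1.52 − 0.39) = 7.0973%
R_f = 4.54% − 0.39 × 7.0973% = 1.7721%
β_Ivers = ρ·σ_i/σ_m = 0.816 × 53.70 / 17.14 = 2.5565
E(R_Ivers) = R_f + β × MRP = 1.7721% + 2.5565 × 7.0973% = 19.92%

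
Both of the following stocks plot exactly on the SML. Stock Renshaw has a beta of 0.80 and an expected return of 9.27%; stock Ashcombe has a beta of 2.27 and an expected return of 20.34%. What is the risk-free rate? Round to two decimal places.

Both satisfy E(R) = R_f + β·MRP, so the slope of the SML is
MRP = (20.34% − 9.27%) / (2.27 − 0.80) = 11.07% / 1.47 = 7.5306%
R_f = E(R_Renshaw) − β_Renshaw·MRP = 9.27% − 0.80 × 7.5306% = 3.2455%

3.25%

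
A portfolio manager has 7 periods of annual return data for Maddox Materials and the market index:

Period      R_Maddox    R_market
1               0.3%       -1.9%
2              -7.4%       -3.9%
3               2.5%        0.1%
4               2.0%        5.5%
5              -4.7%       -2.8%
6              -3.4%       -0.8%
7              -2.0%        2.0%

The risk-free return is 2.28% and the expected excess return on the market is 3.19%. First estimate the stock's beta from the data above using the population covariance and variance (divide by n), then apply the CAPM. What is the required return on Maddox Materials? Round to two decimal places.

4.79%

Mean R_i = (0.3 − 7.4 + 2.5 + 2.0 − 4.7 − 3.4 − 2.0) / 7 = -1.8143%
Mean R_m = (-1.9 − 3.9 + 0.1 + 5.5 − 2.8 − 0.8 + 2.0) / 7 = -0.2571%
Σ(R_i − R̄_i)(R_m − R̄_m) = 48.1543  ⇒  Cov = 48.1543 / 7 = 6.8792
Σ(R_m − R̄_m)² = 61.0971  ⇒  Var(R_m) = 61.0971 / 7 = 8.7282
β = Cov / Var(R_m) = 6.8792 / 8.7282 = 0.7882
E(R) = R_f + β × MRP = 2.28% + 0.7882 × 3.19% = 4.79%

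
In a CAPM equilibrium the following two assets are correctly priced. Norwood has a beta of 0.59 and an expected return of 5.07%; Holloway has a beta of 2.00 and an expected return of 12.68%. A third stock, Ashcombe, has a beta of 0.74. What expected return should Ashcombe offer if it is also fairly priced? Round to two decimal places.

MRP (SML slope) = (12.68% − 5.07%) / (2.00 − 0.59) = 7.61% / 1.41 = 5.3972%
R_f (intercept) = 5.07% − 0.59 × 5.3972% = 1.8857%
E(R_Ashcombe) = R_f + β × MRP = 1.8857% + 0.74 × 5.3972% = 5.88%

5.88%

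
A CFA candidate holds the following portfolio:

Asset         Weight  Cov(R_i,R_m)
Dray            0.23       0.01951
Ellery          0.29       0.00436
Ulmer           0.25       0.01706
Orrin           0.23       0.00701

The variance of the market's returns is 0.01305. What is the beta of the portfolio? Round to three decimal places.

0.891

β_Dray = 0.01951 / 0.01305 = 1.4950
β_Ellery = 0.00436 / 0.01305 = 0.3341
β_Ulmer = 0.01706 / 0.01305 = 1.3073
β_Orrin = 0.00701 / 0.01305 = 0.5372
β_P = Σ w_i β_i = 0.23×1.4950 + 0.29×0.3341 + 0.25×1.3073 + 0.23×0.5372 = 0.8911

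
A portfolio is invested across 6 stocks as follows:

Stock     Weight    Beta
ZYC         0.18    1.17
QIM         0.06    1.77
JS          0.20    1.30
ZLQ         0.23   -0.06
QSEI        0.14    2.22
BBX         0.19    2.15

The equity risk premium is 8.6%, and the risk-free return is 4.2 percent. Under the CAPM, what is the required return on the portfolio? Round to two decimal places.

15.23%

β_P = Σ w_i β_i = 0.18×1.17 + 0.06×1.77 + 0.20×1.30 + 0.23×-0.06 + 0.14×2.22 + 0.19×2.15 = 1.2823
E(R_P) = R_f + β_P × MRP = 4.2% + 1.2823 × 8.6% = 15.23%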